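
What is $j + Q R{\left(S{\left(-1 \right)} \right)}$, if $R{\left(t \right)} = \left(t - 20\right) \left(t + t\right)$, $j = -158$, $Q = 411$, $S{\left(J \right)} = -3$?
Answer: $56560$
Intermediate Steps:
$R{\left(t \right)} = 2 t \left(-20 + t\right)$ ($R{\left(t \right)} = \left(-20 + t\right) 2 t = 2 t \left(-20 + t\right)$)
$j + Q R{\left(S{\left(-1 \right)} \right)} = -158 + 411 \cdot 2 \left(-3\right) \left(-20 - 3\right) = -158 + 411 \cdot 2 \left(-3\right) \left(-23\right) = -158 + 411 \cdot 138 = -158 + 56718 = 56560$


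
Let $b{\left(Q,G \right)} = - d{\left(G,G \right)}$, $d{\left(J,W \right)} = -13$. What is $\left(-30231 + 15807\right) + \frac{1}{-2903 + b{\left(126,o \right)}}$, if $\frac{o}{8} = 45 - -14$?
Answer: $- \frac{41685361}{2890} \approx -14424.0$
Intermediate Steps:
$o = 472$ ($o = 8 \left(45 - -14\right) = 8 \left(45 + 14\right) = 8 \cdot 59 = 472$)
$b{\left(Q,G \right)} = 13$ ($b{\left(Q,G \right)} = \left(-1\right) \left(-13\right) = 13$)
$\left(-30231 + 15807\right) + \frac{1}{-2903 + b{\left(126,o \right)}} = \left(-30231 + 15807\right) + \frac{1}{-2903 + 13} = -14424 + \frac{1}{-2890} = -14424 - \frac{1}{2890} = - \frac{41685361}{2890}$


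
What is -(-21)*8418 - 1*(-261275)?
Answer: 438053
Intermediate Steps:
-(-21)*8418 - 1*(-261275) = -21*(-8418) + 261275 = 176778 + 261275 = 438053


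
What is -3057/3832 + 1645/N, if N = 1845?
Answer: 132695/1414008 ≈ 0.093843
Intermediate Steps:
-3057/3832 + 1645/N = -3057/3832 + 1645/1845 = -3057*1/3832 + 1645*(1/1845) = -3057/3832 + 329/369 = 132695/1414008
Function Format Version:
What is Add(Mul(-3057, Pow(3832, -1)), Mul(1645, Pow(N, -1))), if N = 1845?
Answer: Rational(132695, 1414008) ≈ 0.093843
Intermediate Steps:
Add(Mul(-3057, Pow(3832, -1)), Mul(1645, Pow(N, -1))) = Add(Mul(-3057, Pow(3832, -1)), Mul(1645, Pow(1845, -1))) = Add(Mul(-3057, Rational(1, 3832)), Mul(1645, Rational(1, 1845))) = Add(Rational(-3057, 3832), Rational(329, 369)) = Rational(132695, 1414008)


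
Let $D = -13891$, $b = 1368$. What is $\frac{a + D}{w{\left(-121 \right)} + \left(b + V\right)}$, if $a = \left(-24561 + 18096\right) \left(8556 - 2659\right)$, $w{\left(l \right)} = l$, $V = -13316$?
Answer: $\frac{38137996}{12069} \approx 3160.0$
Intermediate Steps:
$a = -38124105$ ($a = \left(-6465\right) 5897 = -38124105$)
$\frac{a + D}{w{\left(-121 \right)} + \left(b + V\right)} = \frac{-38124105 - 13891}{-121 + \left(1368 - 13316\right)} = - \frac{38137996}{-121 - 11948} = - \frac{38137996}{-12069} = \left(-38137996\right) \left(- \frac{1}{12069}\right) = \frac{38137996}{12069}$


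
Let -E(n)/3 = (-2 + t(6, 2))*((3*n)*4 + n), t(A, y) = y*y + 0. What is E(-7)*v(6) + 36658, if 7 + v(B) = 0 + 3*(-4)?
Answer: 26284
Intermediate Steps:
t(A, y) = y² (t(A, y) = y² + 0 = y²)
v(B) = -19 (v(B) = -7 + (0 + 3*(-4)) = -7 + (0 - 12) = -7 - 12 = -19)
E(n) = -78*n (E(n) = -3*(-2 + 2²)*((3*n)*4 + n) = -3*(-2 + 4)*(12*n + n) = -6*13*n = -78*n)
E(-7)*v(6) + 36658 = -78*(-7)*(-19) + 36658 = 546*(-19) + 36658 = -10374 + 36658 = 26284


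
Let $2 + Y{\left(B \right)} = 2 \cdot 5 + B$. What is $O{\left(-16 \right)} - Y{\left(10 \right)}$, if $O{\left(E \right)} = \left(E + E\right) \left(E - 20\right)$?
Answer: $1134$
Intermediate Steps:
$Y{\left(B \right)} = 8 + B$ ($Y{\left(B \right)} = -2 + \left(2 \cdot 5 + B\right) = -2 + \left(10 + B\right) = 8 + B$)
$O{\left(E \right)} = 2 E \left(-20 + E\right)$
$O{\left(-16 \right)} - Y{\left(10 \right)} = 2 \left(-16\right) \left(-20 - 16\right) - \left(8 + 10\right) = 2 \left(-16\right) \left(-36\right) - 18 = 1152 - 18 = 1134$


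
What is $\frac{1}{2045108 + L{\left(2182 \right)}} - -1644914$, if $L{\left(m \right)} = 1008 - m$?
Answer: $\frac{3362095651677}{2043934} \approx 1.6449 \cdot 10^{6}$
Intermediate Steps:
$\frac{1}{2045108 + L{\left(2182 \right)}} - -1644914 = \frac{1}{2045108 + \left(1008 - 2182\right)} - -1644914 = \frac{1}{2045108 + \left(1008 - 2182\right)} + 1644914 = \frac{1}{2045108 - 1174} + 1644914 = \frac{1}{2043934} + 1644914 = \frac{3362095651677}{2043934}$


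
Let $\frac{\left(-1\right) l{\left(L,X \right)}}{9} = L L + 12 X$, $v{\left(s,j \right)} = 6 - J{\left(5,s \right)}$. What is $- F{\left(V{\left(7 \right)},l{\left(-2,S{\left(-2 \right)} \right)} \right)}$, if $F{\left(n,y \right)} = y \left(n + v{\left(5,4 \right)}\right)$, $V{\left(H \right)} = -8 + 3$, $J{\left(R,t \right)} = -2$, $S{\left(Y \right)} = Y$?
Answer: $-540$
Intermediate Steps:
$v{\left(s,j \right)} = 8$ ($v{\left(s,j \right)} = 6 - -2 = 6 + 2 = 8$)
$l{\left(L,X \right)} = - 108 X - 9 L^{2}$ ($l{\left(L,X \right)} = - 9 \left(L L + 12 X\right) = - 9 \left(L^{2} + 12 X\right) = - 108 X - 9 L^{2}$)
$V{\left(H \right)} = -5$
$F{\left(n,y \right)} = y \left(8 + n\right)$ ($F{\left(n,y \right)} = y \left(n + 8\right) = y \left(8 + n\right)$)
$- F{\left(V{\left(7 \right)},l{\left(-2,S{\left(-2 \right)} \right)} \right)} = - \left(\left(-108\right) \left(-2\right) - 9 \left(-2\right)^{2}\right) \left(8 - 5\right) = - \left(216 - 36\right) 3 = - 180 \cdot 3 = \left(-1\right) 540 = -540$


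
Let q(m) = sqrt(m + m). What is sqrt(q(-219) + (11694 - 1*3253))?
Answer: sqrt(8441 + I*sqrt(438)) ≈ 91.875 + 0.114*I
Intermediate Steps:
q(m) = sqrt(2)*sqrt(m) (q(m) = sqrt(2*m) = sqrt(2)*sqrt(m))
sqrt(q(-219) + (11694 - 1*3253)) = sqrt(sqrt(2)*sqrt(-219) + (11694 - 1*3253)) = sqrt(sqrt(2)*(I*sqrt(219)) + (11694 - 3253)) = sqrt(I*sqrt(438) + 8441) = sqrt(8441 + I*sqrt(438))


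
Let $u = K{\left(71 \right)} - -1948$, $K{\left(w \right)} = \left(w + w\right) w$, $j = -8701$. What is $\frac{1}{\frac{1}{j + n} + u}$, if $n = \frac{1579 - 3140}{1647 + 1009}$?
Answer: $\frac{23111417}{278030343854} \approx 8.3126 \cdot 10^{-5}$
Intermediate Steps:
$K{\left(w \right)} = 2 w^{2}$ ($K{\left(w \right)} = 2 w w = 2 w^{2}$)
$n = - \frac{1561}{2656} \approx -0.58773$
$u = 12030$ ($u = 2 \cdot 71^{2} - -1948 = 2 \cdot 5041 + 1948 = 10082 + 1948 = 12030$)
$\frac{1}{\frac{1}{j + n} + u} = \frac{1}{\frac{1}{-8701 - \frac{1561}{2656}} + 12030} = \frac{1}{\frac{1}{- \frac{23111417}{2656}} + 12030} = \frac{1}{- \frac{2656}{23111417} + 12030} = \frac{1}{\frac{278030343854}{23111417}} = \frac{23111417}{278030343854}$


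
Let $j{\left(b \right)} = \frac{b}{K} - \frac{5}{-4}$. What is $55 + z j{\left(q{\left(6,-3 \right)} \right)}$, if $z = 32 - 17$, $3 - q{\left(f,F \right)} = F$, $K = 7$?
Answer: $\frac{2425}{28} \approx 86.607$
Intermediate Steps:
$q{\left(f,F \right)} = 3 - F$
$z = 15$ ($z = 32 - 17 = 15$)
$j{\left(b \right)} = \frac{5}{4} + \frac{b}{7}$ ($j{\left(b \right)} = \frac{b}{7} - \frac{5}{-4} = b \frac{1}{7} - - \frac{5}{4} = \frac{b}{7} + \frac{5}{4} = \frac{5}{4} + \frac{b}{7}$)
$55 + z j{\left(q{\left(6,-3 \right)} \right)} = 55 + 15 \left(\frac{5}{4} + \frac{3 - -3}{7}\right) = 55 + 15 \left(\frac{5}{4} + \frac{3 + 3}{7}\right) = 55 + 15 \left(\frac{5}{4} + \frac{1}{7} \cdot 6\right) = 55 + 15 \left(\frac{5}{4} + \frac{6}{7}\right) = 55 + 15 \cdot \frac{59}{28} = 55 + \frac{885}{28} = \frac{2425}{28}$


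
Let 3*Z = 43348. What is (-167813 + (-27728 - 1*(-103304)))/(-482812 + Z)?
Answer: 276711/1405088 ≈ 0.19693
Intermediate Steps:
Z = 43348/3 (Z = (⅓)*43348 = 43348/3 ≈ 14449.)
(-167813 + (-27728 - 1*(-103304)))/(-482812 + Z) = (-167813 + (-27728 - 1*(-103304)))/(-482812 + 43348/3) = (-167813 + (-27728 + 103304))/(-1405088/3) = (-167813 + 75576)*(-3/1405088) = -92237*(-3/1405088) = 276711/1405088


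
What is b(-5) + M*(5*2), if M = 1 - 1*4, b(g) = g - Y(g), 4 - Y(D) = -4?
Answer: -43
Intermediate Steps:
Y(D) = 8 (Y(D) = 4 - 1*(-4) = 4 + 4 = 8)
b(g) = -8 + g (b(g) = g - 1*8 = g - 8 = -8 + g)
M = -3 (M = 1 - 4 = -3)
b(-5) + M*(5*2) = (-8 - 5) - 15*2 = -13 - 3*10 = -13 - 30 = -43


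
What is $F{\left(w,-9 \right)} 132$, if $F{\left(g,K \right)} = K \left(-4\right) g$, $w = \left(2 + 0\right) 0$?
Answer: $0$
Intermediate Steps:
$w = 0$ ($w = 2 \cdot 0 = 0$)
$F{\left(g,K \right)} = - 4 K g$
$F{\left(w,-9 \right)} 132 = \left(-4\right) \left(-9\right) 0 \cdot 132 = 0 \cdot 132 = 0$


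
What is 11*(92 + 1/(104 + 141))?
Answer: 247951/245 ≈ 1012.0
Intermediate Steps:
11*(92 + 1/(104 + 141)) = 11*(92 + 1/245) = 11*(22541/245) = 247951/245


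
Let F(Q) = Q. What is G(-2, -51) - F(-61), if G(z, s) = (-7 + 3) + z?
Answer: 55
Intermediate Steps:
G(z, s) = -4 + z
G(-2, -51) - F(-61) = (-4 - 2) - 1*(-61) = -6 + 61 = 55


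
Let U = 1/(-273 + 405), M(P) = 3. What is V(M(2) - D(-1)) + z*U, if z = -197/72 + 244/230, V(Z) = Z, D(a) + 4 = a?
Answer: 793619/99360 ≈ 7.9873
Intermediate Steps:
D(a) = -4 + a
U = 1/132 ≈ 0.0075758
z = -13871/8280 (z = -197*1/72 + 244*(1/230) = -197/72 + 122/115 = -13871/8280 ≈ -1.6752)
V(M(2) - D(-1)) + z*U = (3 - (-4 - 1)) - 13871/8280*1/132 = (3 - 1*(-5)) - 1261/99360 = (3 + 5) - 1261/99360 = 8 - 1261/99360 = 793619/99360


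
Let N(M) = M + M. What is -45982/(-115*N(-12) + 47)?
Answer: -45982/2807 ≈ -16.381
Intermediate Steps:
N(M) = 2*M
-45982/(-115*N(-12) + 47) = -45982/(-230*(-12) + 47) = -45982/(-115*(-24) + 47) = -45982/(2760 + 47) = -45982/2807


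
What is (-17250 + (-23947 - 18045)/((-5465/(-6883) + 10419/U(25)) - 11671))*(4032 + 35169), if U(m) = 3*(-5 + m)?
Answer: -1069965566346049530/1582615901 ≈ -6.7607e+8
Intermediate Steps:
U(m) = -15 + 3*m
(-17250 + (-23947 - 18045)/((-5465/(-6883) + 10419/U(25)) - 11671))*(4032 + 35169) = (-17250 + (-23947 - 18045)/((-5465/(-6883) + 10419/(-15 + 3*25)) - 11671))*(4032 + 35169) = (-17250 - 41992/((-5465*(-1/6883) + 10419/(-15 + 75)) - 11671))*39201 = (-17250 - 41992/((5465/6883 + 10419/60) - 11671))*39201 = (-17250 - 41992/((5465/6883 + 10419*(1/60)) - 11671))*39201 = (-17250 - 41992/((5465/6883 + 3473/20) - 11671))*39201 = (-17250 - 41992/(24013959/137660 - 11671))*39201 = (-17250 - 41992/(-1582615901/137660))*39201 = (-17250 - 41992*(-137660/1582615901))*39201 = (-17250 + 5780618720/1582615901)*39201 = -27294343673530/1582615901*39201 = -1069965566346049530/1582615901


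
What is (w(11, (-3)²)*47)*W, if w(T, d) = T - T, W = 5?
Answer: 0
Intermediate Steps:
w(T, d) = 0
(w(11, (-3)²)*47)*W = (0*47)*5 = 0*5 = 0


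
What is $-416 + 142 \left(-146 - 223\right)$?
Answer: $-52814$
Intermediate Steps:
$-416 + 142 \left(-146 - 223\right) = -416 + 142 \left(-369\right) = -416 - 52398 = -52814$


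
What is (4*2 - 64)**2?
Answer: 3136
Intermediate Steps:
(4*2 - 64)**2 = (8 - 64)**2 = (-56)**2 = 3136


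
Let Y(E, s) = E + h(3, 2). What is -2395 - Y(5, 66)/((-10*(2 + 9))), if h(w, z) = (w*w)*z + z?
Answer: -52685/22 ≈ -2394.8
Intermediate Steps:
h(w, z) = z + z*w² (h(w, z) = w²*z + z = z*w² + z = z + z*w²)
Y(E, s) = 20 + E (Y(E, s) = E + 2*(1 + 3²) = E + 2*(1 + 9) = E + 2*10 = E + 20 = 20 + E)
-2395 - Y(5, 66)/((-10*(2 + 9))) = -2395 - (20 + 5)/((-10*(2 + 9))) = -2395 - 25/((-10*11)) = -2395 - 25/(-110) = -2395 - 25*(-1)/110 = -2395 - 1*(-5/22) = -2395 + 5/22 = -52685/22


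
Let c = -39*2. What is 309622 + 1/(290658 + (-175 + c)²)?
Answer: 109812705875/354667 ≈ 3.0962e+5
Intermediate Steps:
c = -78
309622 + 1/(290658 + (-175 + c)²) = 309622 + 1/(290658 + (-175 - 78)²) = 309622 + 1/(290658 + (-253)²) = 309622 + 1/(290658 + 64009) = 309622 + 1/354667 = 109812705875/354667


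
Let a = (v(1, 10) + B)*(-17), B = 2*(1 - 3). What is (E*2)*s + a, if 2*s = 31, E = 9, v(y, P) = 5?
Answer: 262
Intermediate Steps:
B = -4 (B = 2*(-2) = -4)
s = 31/2 (s = (½)*31 = 31/2 ≈ 15.500)
a = -17 (a = (5 - 4)*(-17) = 1*(-17) = -17)
(E*2)*s + a = (9*2)*(31/2) - 17 = 18*(31/2) - 17 = 279 - 17 = 262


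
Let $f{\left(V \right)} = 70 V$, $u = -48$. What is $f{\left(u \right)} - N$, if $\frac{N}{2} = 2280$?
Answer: $-7920$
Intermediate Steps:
$N = 4560$ ($N = 2 \cdot 2280 = 4560$)
$f{\left(u \right)} - N = 70 \left(-48\right) - 4560 = -3360 - 4560 = -7920$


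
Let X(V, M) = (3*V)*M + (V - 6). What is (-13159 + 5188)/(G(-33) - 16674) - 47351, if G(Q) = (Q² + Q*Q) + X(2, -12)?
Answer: -689990801/14572 ≈ -47350.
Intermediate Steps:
X(V, M) = -6 + V + 3*M*V (X(V, M) = 3*M*V + (-6 + V) = -6 + V + 3*M*V)
G(Q) = -76 + 2*Q² (G(Q) = (Q² + Q*Q) + (-6 + 2 + 3*(-12)*2) = (Q² + Q²) + (-6 + 2 - 72) = 2*Q² - 76 = -76 + 2*Q²)
(-13159 + 5188)/(G(-33) - 16674) - 47351 = (-13159 + 5188)/((-76 + 2*(-33)²) - 16674) - 47351 = -7971/((-76 + 2*1089) - 16674) - 47351 = -7971/((-76 + 2178) - 16674) - 47351 = -7971/(2102 - 16674) - 47351 = -7971/(-14572) - 47351 = -7971*(-1/14572) - 47351 = 7971/14572 - 47351 = -689990801/14572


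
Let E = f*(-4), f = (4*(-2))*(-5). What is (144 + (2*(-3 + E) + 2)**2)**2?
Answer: 11050214400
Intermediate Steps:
f = 40 (f = -8*(-5) = 40)
E = -160 (E = 40*(-4) = -160)
(144 + (2*(-3 + E) + 2)**2)**2 = (144 + (2*(-3 - 160) + 2)**2)**2 = (144 + (2*(-163) + 2)**2)**2 = (144 + (-326 + 2)**2)**2 = (144 + (-324)**2)**2 = (144 + 104976)**2 = 105120**2 = 11050214400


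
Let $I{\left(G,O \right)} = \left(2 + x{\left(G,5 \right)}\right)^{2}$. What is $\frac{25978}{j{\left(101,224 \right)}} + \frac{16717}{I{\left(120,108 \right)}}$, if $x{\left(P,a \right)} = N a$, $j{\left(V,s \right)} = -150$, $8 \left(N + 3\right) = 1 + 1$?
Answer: $- \frac{8632301}{165675} \approx -52.104$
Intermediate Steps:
$N = - \frac{11}{4}$ ($N = -3 + \frac{1 + 1}{8} = -3 + \frac{1}{8} \cdot 2 = -3 + \frac{1}{4} = - \frac{11}{4} \approx -2.75$)
$x{\left(P,a \right)} = - \frac{11 a}{4}$
$I{\left(G,O \right)} = \frac{2209}{16}$ ($I{\left(G,O \right)} = \left(2 - \frac{55}{4}\right)^{2} = \left(- \frac{47}{4}\right)^{2} = \frac{2209}{16}$)
$\frac{25978}{j{\left(101,224 \right)}} + \frac{16717}{I{\left(120,108 \right)}} = \frac{25978}{-150} + \frac{16717}{\frac{2209}{16}} = 25978 \left(- \frac{1}{150}\right) + 16717 \cdot \frac{16}{2209} = - \frac{12989}{75} + \frac{267472}{2209} = - \frac{8632301}{165675}$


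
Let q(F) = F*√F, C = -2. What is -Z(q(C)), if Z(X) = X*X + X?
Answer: 8 + 2*I*√2 ≈ 8.0 + 2.8284*I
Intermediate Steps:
q(F) = F^(3/2)
Z(X) = X + X² (Z(X) = X² + X = X + X²)
-Z(q(C)) = -(-2)^(3/2)*(1 + (-2)^(3/2)) = -(-2*I*√2)*(1 - 2*I*√2) = -(-2)*I*√2*(1 - 2*I*√2) = 2*I*√2*(1 - 2*I*√2)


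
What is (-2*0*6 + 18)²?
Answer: 324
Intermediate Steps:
(-2*0*6 + 18)² = (0*6 + 18)² = (0 + 18)² = 18² = 324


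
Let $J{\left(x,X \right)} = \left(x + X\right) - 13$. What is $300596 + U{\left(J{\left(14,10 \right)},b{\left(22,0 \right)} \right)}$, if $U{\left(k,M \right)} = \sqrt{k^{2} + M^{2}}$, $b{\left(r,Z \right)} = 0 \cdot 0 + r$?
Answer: $300596 + 11 \sqrt{5} \approx 3.0062 \cdot 10^{5}$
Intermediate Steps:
$J{\left(x,X \right)} = -13 + X + x$ ($J{\left(x,X \right)} = \left(X + x\right) - 13 = -13 + X + x$)
$b{\left(r,Z \right)} = r$ ($b{\left(r,Z \right)} = 0 + r = r$)
$U{\left(k,M \right)} = \sqrt{M^{2} + k^{2}}$
$300596 + U{\left(J{\left(14,10 \right)},b{\left(22,0 \right)} \right)} = 300596 + \sqrt{22^{2} + \left(-13 + 10 + 14\right)^{2}} = 300596 + \sqrt{484 + 11^{2}} = 300596 + \sqrt{484 + 121} = 300596 + \sqrt{605} = 300596 + 11 \sqrt{5}$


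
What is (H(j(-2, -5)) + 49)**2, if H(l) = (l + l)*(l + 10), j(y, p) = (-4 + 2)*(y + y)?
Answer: 113569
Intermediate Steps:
j(y, p) = -4*y
H(l) = 2*l*(10 + l) (H(l) = (2*l)*(10 + l) = 2*l*(10 + l))
(H(j(-2, -5)) + 49)**2 = (2*(-4*(-2))*(10 - 4*(-2)) + 49)**2 = (2*8*(10 + 8) + 49)**2 = (2*8*18 + 49)**2 = (288 + 49)**2 = 337**2 = 113569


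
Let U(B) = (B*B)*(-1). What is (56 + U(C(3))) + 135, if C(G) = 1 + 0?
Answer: 190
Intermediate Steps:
C(G) = 1
U(B) = -B² (U(B) = B²*(-1) = -B²)
(56 + U(C(3))) + 135 = (56 - 1*1²) + 135 = (56 - 1*1) + 135 = (56 - 1) + 135 = 55 + 135 = 190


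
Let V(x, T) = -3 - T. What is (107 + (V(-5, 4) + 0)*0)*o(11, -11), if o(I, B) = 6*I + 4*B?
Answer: 2354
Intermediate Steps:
o(I, B) = 4*B + 6*I
(107 + (V(-5, 4) + 0)*0)*o(11, -11) = (107 + ((-3 - 1*4) + 0)*0)*(4*(-11) + 6*11) = (107 + ((-3 - 4) + 0)*0)*(-44 + 66) = (107 + (-7 + 0)*0)*22 = (107 - 7*0)*22 = (107 + 0)*22 = 107*22 = 2354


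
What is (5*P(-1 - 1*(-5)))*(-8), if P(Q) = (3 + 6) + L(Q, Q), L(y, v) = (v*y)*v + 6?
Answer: -3160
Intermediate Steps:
L(y, v) = 6 + y*v**2 (L(y, v) = y*v**2 + 6 = 6 + y*v**2)
P(Q) = 15 + Q**3 (P(Q) = (3 + 6) + (6 + Q*Q**2) = 9 + (6 + Q**3) = 15 + Q**3)
(5*P(-1 - 1*(-5)))*(-8) = (5*(15 + (-1 - 1*(-5))**3))*(-8) = (5*(15 + (-1 + 5)**3))*(-8) = (5*(15 + 4**3))*(-8) = (5*(15 + 64))*(-8) = (5*79)*(-8) = 395*(-8) = -3160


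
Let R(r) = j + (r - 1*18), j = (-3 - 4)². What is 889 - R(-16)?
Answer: 874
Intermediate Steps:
j = 49 (j = (-7)² = 49)
R(r) = 31 + r (R(r) = 49 + (r - 1*18) = 49 + (r - 18) = 49 + (-18 + r) = 31 + r)
889 - R(-16) = 889 - (31 - 16) = 889 - 1*15 = 889 - 15 = 874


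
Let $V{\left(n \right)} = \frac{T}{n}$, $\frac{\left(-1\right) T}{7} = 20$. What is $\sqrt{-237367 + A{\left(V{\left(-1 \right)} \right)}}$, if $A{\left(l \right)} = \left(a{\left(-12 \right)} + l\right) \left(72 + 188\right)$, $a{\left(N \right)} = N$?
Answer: $i \sqrt{204087} \approx 451.76 i$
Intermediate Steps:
$T = -140$ ($T = \left(-7\right) 20 = -140$)
$V{\left(n \right)} = - \frac{140}{n}$
$A{\left(l \right)} = -3120 + 260 l$ ($A{\left(l \right)} = \left(-12 + l\right) \left(72 + 188\right) = \left(-12 + l\right) 260 = -3120 + 260 l$)
$\sqrt{-237367 + A{\left(V{\left(-1 \right)} \right)}} = \sqrt{-237367 - \left(3120 - 260 \left(- \frac{140}{-1}\right)\right)} = \sqrt{-237367 - \left(3120 - 260 \left(\left(-140\right) \left(-1\right)\right)\right)} = \sqrt{-237367 + \left(-3120 + 260 \cdot 140\right)} = \sqrt{-237367 + \left(-3120 + 36400\right)} = \sqrt{-237367 + 33280} = \sqrt{-204087} = i \sqrt{204087}$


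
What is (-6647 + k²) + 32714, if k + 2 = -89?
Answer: 34348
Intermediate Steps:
k = -91 (k = -2 - 89 = -91)
(-6647 + k²) + 32714 = (-6647 + (-91)²) + 32714 = (-6647 + 8281) + 32714 = 1634 + 32714 = 34348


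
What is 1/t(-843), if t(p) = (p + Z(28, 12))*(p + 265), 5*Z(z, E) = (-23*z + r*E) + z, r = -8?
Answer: 5/2847806 ≈ 1.7557e-6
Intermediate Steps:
Z(z, E) = -22*z/5 - 8*E/5 (Z(z, E) = ((-23*z - 8*E) + z)/5 = (-22*z - 8*E)/5 = -22*z/5 - 8*E/5)
t(p) = (265 + p)*(-712/5 + p) (t(p) = (p + (-22/5*28 - 8/5*12))*(p + 265) = (p + (-616/5 - 96/5))*(265 + p) = (p - 712/5)*(265 + p) = (-712/5 + p)*(265 + p) = (265 + p)*(-712/5 + p))
1/t(-843) = 1/(-37736 + (-843)**2 + (613/5)*(-843)) = 1/(-37736 + 710649 - 516759/5) = 1/(2847806/5) = 5/2847806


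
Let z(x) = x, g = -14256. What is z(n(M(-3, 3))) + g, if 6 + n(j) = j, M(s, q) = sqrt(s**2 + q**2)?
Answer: -14262 + 3*sqrt(2) ≈ -14258.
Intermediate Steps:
M(s, q) = sqrt(q**2 + s**2)
n(j) = -6 + j
z(n(M(-3, 3))) + g = (-6 + sqrt(3**2 + (-3)**2)) - 14256 = (-6 + sqrt(9 + 9)) - 14256 = (-6 + sqrt(18)) - 14256 = (-6 + 3*sqrt(2)) - 14256 = -14262 + 3*sqrt(2)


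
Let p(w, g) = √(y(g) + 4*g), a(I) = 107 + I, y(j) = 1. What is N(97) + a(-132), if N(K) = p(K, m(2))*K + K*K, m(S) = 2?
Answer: 9675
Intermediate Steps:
p(w, g) = √(1 + 4*g)
N(K) = K² + 3*K (N(K) = √(1 + 4*2)*K + K*K = √(1 + 8)*K + K² = √9*K + K² = 3*K + K² = K² + 3*K)
N(97) + a(-132) = 97*(3 + 97) + (107 - 132) = 97*100 - 25 = 9700 - 25 = 9675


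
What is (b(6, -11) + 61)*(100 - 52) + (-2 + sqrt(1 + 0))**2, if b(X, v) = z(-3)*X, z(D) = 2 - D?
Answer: 4369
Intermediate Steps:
b(X, v) = 5*X (b(X, v) = (2 - 1*(-3))*X = (2 + 3)*X = 5*X)
(b(6, -11) + 61)*(100 - 52) + (-2 + sqrt(1 + 0))**2 = (5*6 + 61)*(100 - 52) + (-2 + sqrt(1 + 0))**2 = (30 + 61)*48 + (-2 + sqrt(1))**2 = 91*48 + (-2 + 1)**2 = 4368 + (-1)**2 = 4368 + 1 = 4369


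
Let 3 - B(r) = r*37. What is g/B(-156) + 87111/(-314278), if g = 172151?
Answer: 7657172279/259279350 ≈ 29.533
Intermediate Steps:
B(r) = 3 - 37*r (B(r) = 3 - r*37 = 3 - 37*r)
g/B(-156) + 87111/(-314278) = 172151/(3 - 37*(-156)) + 87111/(-314278) = 172151/(3 + 5772) + 87111*(-1/314278) = 172151/5775 - 87111/314278 = 172151*(1/5775) - 87111/314278 = 24593/825 - 87111/314278 = 7657172279/259279350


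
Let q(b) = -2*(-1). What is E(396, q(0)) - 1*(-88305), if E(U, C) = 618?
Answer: 88923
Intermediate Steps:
q(b) = 2
E(396, q(0)) - 1*(-88305) = 618 - 1*(-88305) = 618 + 88305 = 88923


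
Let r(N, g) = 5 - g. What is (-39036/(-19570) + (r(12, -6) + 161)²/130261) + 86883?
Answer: 110744241254093/1274603885 ≈ 86885.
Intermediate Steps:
(-39036/(-19570) + (r(12, -6) + 161)²/130261) + 86883 = (-39036/(-19570) + ((5 - 1*(-6)) + 161)²/130261) + 86883 = (-39036*(-1/19570) + ((5 + 6) + 161)²*(1/130261)) + 86883 = (19518/9785 + (11 + 161)²*(1/130261)) + 86883 = (19518/9785 + 172²*(1/130261)) + 86883 = (19518/9785 + 29584*(1/130261)) + 86883 = (19518/9785 + 29584/130261) + 86883 = 2831913638/1274603885 + 86883 = 110744241254093/1274603885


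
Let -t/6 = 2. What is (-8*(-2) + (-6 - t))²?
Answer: 484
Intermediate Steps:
t = -12 (t = -6*2 = -12)
(-8*(-2) + (-6 - t))² = (-8*(-2) + (-6 - 1*(-12)))² = (16 + (-6 + 12))² = (16 + 6)² = 22² = 484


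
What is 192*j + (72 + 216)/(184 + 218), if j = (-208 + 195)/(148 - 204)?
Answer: 21240/469 ≈ 45.288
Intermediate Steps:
j = 13/56 (j = -13/(-56) = -13*(-1/56) = 13/56 ≈ 0.23214)
192*j + (72 + 216)/(184 + 218) = 192*(13/56) + (72 + 216)/(184 + 218) = 312/7 + 288/402 = 312/7 + 288*(1/402) = 312/7 + 48/67 = 21240/469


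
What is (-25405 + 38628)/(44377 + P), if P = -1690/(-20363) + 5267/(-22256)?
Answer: 5992649424944/20111539188575 ≈ 0.29797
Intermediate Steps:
P = -69639281/453198928 (P = -1690*(-1/20363) + 5267*(-1/22256) = 1690/20363 - 5267/22256 = -69639281/453198928 ≈ -0.15366)
(-25405 + 38628)/(44377 + P) = (-25405 + 38628)/(44377 - 69639281/453198928) = 13223/(20111539188575/453198928) = 13223*(453198928/20111539188575) = 5992649424944/20111539188575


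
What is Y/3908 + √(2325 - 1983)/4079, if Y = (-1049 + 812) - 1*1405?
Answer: -821/1954 + 3*√38/4079 ≈ -0.41563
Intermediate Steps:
Y = -1642 (Y = -237 - 1405 = -1642)
Y/3908 + √(2325 - 1983)/4079 = -1642/3908 + √(2325 - 1983)/4079 = -1642*1/3908 + √342*(1/4079) = -821/1954 + (3*√38)*(1/4079) = -821/1954 + 3*√38/4079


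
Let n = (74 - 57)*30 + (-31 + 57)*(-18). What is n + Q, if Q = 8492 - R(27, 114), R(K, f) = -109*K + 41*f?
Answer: 6803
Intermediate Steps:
n = 42 (n = 17*30 + 26*(-18) = 510 - 468 = 42)
Q = 6761 (Q = 8492 - (-109*27 + 41*114) = 8492 - (-2943 + 4674) = 8492 - 1*1731 = 8492 - 1731 = 6761)
n + Q = 42 + 6761 = 6803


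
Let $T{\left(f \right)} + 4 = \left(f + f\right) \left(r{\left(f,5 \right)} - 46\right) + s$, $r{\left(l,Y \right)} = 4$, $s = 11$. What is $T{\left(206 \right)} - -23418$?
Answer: $6121$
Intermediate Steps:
$T{\left(f \right)} = 7 - 84 f$ ($T{\left(f \right)} = -4 + \left(\left(f + f\right) \left(4 - 46\right) + 11\right) = -4 + \left(2 f \left(-42\right) + 11\right) = -4 - \left(-11 + 84 f\right) = 7 - 84 f$)
$T{\left(206 \right)} - -23418 = \left(7 - 17304\right) - -23418 = \left(7 - 17304\right) + 23418 = -17297 + 23418 = 6121$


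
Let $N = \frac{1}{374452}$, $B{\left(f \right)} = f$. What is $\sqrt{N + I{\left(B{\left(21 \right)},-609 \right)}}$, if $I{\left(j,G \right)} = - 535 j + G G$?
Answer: $\frac{\sqrt{12606878061876709}}{187226} \approx 599.71$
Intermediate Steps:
$I{\left(j,G \right)} = G^{2} - 535 j$ ($I{\left(j,G \right)} = - 535 j + G^{2} = G^{2} - 535 j$)
$N = \frac{1}{374452} \approx 2.6706 \cdot 10^{-6}$
$\sqrt{N + I{\left(B{\left(21 \right)},-609 \right)}} = \sqrt{\frac{1}{374452} + \left(\left(-609\right)^{2} - 11235\right)} = \sqrt{\frac{1}{374452} + \left(370881 - 11235\right)} = \sqrt{\frac{1}{374452} + 359646} = \sqrt{\frac{134670163993}{374452}} = \frac{\sqrt{12606878061876709}}{187226}$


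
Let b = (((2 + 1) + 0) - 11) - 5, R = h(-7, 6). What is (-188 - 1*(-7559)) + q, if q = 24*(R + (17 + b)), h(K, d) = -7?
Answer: 7299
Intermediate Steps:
R = -7
b = -13 (b = ((3 + 0) - 11) - 5 = (3 - 11) - 5 = -8 - 5 = -13)
q = -72 (q = 24*(-7 + (17 - 13)) = 24*(-7 + 4) = 24*(-3) = -72)
(-188 - 1*(-7559)) + q = (-188 - 1*(-7559)) - 72 = (-188 + 7559) - 72 = 7371 - 72 = 7299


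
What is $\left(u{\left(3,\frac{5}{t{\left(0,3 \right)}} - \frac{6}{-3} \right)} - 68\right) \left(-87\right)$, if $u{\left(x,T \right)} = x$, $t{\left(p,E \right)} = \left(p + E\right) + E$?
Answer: $5655$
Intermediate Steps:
$t{\left(p,E \right)} = p + 2 E$ ($t{\left(p,E \right)} = \left(E + p\right) + E = p + 2 E$)
$\left(u{\left(3,\frac{5}{t{\left(0,3 \right)}} - \frac{6}{-3} \right)} - 68\right) \left(-87\right) = \left(3 - 68\right) \left(-87\right) = \left(-65\right) \left(-87\right) = 5655$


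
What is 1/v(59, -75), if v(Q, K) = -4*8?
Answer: -1/32 ≈ -0.031250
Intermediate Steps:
v(Q, K) = -32
1/v(59, -75) = 1/(-32) = -1/32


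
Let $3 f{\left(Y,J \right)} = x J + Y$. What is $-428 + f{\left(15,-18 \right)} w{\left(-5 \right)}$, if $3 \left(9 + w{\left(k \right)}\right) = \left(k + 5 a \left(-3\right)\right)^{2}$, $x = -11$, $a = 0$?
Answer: $- \frac{1426}{3} \approx -475.33$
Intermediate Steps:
$w{\left(k \right)} = -9 + \frac{k^{2}}{3}$ ($w{\left(k \right)} = -9 + \frac{\left(k + 5 \cdot 0 \left(-3\right)\right)^{2}}{3} = -9 + \frac{\left(k + 0 \left(-3\right)\right)^{2}}{3} = -9 + \frac{\left(k + 0\right)^{2}}{3} = -9 + \frac{k^{2}}{3}$)
$f{\left(Y,J \right)} = - \frac{11 J}{3} + \frac{Y}{3}$ ($f{\left(Y,J \right)} = \frac{- 11 J + Y}{3} = \frac{Y - 11 J}{3} = - \frac{11 J}{3} + \frac{Y}{3}$)
$-428 + f{\left(15,-18 \right)} w{\left(-5 \right)} = -428 + \left(\left(- \frac{11}{3}\right) \left(-18\right) + \frac{1}{3} \cdot 15\right) \left(-9 + \frac{\left(-5\right)^{2}}{3}\right) = -428 + \left(66 + 5\right) \left(-9 + \frac{1}{3} \cdot 25\right) = -428 + 71 \left(-9 + \frac{25}{3}\right) = -428 + 71 \left(- \frac{2}{3}\right) = -428 - \frac{142}{3} = - \frac{1426}{3}$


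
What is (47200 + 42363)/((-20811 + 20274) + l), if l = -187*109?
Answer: -89563/20920 ≈ -4.2812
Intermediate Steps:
l = -20383
(47200 + 42363)/((-20811 + 20274) + l) = (47200 + 42363)/((-20811 + 20274) - 20383) = 89563/(-537 - 20383) = 89563/(-20920) = 89563*(-1/20920) = -89563/20920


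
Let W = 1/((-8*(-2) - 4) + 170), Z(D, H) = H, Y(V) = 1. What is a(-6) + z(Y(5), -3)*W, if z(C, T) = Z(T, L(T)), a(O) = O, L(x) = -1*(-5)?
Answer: -1087/182 ≈ -5.9725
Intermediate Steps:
L(x) = 5
z(C, T) = 5
W = 1/182 (W = 1/((16 - 4) + 170) = 1/(12 + 170) = 1/182 ≈ 0.0054945)
a(-6) + z(Y(5), -3)*W = -6 + 5*(1/182) = -6 + 5/182 = -1087/182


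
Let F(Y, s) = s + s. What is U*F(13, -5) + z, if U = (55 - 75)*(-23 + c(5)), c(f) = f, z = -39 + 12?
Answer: -3627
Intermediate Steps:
z = -27
F(Y, s) = 2*s
U = 360 (U = (55 - 75)*(-23 + 5) = -20*(-18) = 360)
U*F(13, -5) + z = 360*(2*(-5)) - 27 = 360*(-10) - 27 = -3600 - 27 = -3627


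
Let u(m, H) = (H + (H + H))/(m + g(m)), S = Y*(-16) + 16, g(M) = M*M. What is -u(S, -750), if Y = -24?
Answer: 45/3208 ≈ 0.014027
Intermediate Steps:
g(M) = M²
S = 400 (S = -24*(-16) + 16 = 384 + 16 = 400)
u(m, H) = 3*H/(m + m²) (u(m, H) = (H + (H + H))/(m + m²) = (H + 2*H)/(m + m²) = (3*H)/(m + m²) = 3*H/(m + m²))
-u(S, -750) = -3*(-750)/(400*(1 + 400)) = -3*(-750)/(400*401) = -1*(-45/3208) = 45/3208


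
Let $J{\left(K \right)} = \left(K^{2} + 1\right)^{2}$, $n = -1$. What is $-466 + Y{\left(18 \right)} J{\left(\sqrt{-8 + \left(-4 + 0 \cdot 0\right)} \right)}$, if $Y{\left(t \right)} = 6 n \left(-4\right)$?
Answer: $2438$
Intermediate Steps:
$J{\left(K \right)} = \left(1 + K^{2}\right)^{2}$
$Y{\left(t \right)} = 24$ ($Y{\left(t \right)} = 6 \left(-1\right) \left(-4\right) = \left(-6\right) \left(-4\right) = 24$)
$-466 + Y{\left(18 \right)} J{\left(\sqrt{-8 + \left(-4 + 0 \cdot 0\right)} \right)} = -466 + 24 \left(1 + \left(\sqrt{-8 + \left(-4 + 0 \cdot 0\right)}\right)^{2}\right)^{2} = -466 + 24 \left(1 + \left(\sqrt{-8 + \left(-4 + 0\right)}\right)^{2}\right)^{2} = -466 + 24 \left(1 + \left(\sqrt{-8 - 4}\right)^{2}\right)^{2} = -466 + 24 \left(1 + \left(\sqrt{-12}\right)^{2}\right)^{2} = -466 + 24 \left(1 + \left(2 i \sqrt{3}\right)^{2}\right)^{2} = -466 + 24 \left(1 - 12\right)^{2} = -466 + 24 \left(-11\right)^{2} = -466 + 24 \cdot 121 = -466 + 2904 = 2438$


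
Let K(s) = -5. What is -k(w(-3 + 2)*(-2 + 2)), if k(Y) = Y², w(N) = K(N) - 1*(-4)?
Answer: 0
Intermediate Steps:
w(N) = -1 (w(N) = -5 - 1*(-4) = -5 + 4 = -1)
-k(w(-3 + 2)*(-2 + 2)) = -(-(-2 + 2))² = -(-1*0)² = -1*0² = -1*0 = 0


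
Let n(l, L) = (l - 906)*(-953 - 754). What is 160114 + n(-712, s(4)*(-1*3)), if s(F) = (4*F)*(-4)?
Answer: 2922040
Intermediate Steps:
s(F) = -16*F
n(l, L) = 1546542 - 1707*l (n(l, L) = (-906 + l)*(-1707) = 1546542 - 1707*l)
160114 + n(-712, s(4)*(-1*3)) = 160114 + (1546542 - 1707*(-712)) = 160114 + (1546542 + 1215384) = 160114 + 2761926 = 2922040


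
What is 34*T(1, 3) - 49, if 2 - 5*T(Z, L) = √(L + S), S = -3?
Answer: -177/5 ≈ -35.400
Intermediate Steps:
T(Z, L) = ⅖ - √(-3 + L)/5 (T(Z, L) = ⅖ - √(L - 3)/5 = ⅖ - √(-3 + L)/5)
34*T(1, 3) - 49 = 34*(⅖ - √(-3 + 3)/5) - 49 = 34*(⅖ - √0/5) - 49 = 34*(⅖ - ⅕*0) - 49 = 34*(⅖ + 0) - 49 = 34*(⅖) - 49 = 68/5 - 49 = -177/5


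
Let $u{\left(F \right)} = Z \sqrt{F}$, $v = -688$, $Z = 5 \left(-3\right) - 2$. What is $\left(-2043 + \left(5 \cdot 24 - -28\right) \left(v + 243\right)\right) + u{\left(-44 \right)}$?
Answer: $-67903 - 34 i \sqrt{11} \approx -67903.0 - 112.77 i$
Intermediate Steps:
$Z = -17$ ($Z = -15 - 2 = -17$)
$u{\left(F \right)} = - 17 \sqrt{F}$
$\left(-2043 + \left(5 \cdot 24 - -28\right) \left(v + 243\right)\right) + u{\left(-44 \right)} = \left(-2043 + \left(5 \cdot 24 - -28\right) \left(-688 + 243\right)\right) - 17 \sqrt{-44} = \left(-2043 + \left(120 + 28\right) \left(-445\right)\right) - 17 \cdot 2 i \sqrt{11} = \left(-2043 + 148 \left(-445\right)\right) - 34 i \sqrt{11} = \left(-2043 - 65860\right) - 34 i \sqrt{11} = -67903 - 34 i \sqrt{11}$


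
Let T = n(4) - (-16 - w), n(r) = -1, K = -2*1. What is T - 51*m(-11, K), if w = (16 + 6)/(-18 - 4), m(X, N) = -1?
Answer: 65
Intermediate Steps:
K = -2
w = -1 (w = 22/(-22) = 22*(-1/22) = -1)
T = 14 (T = -1 - (-16 - 1*(-1)) = -1 - (-16 + 1) = -1 - 1*(-15) = -1 + 15 = 14)
T - 51*m(-11, K) = 14 - 51*(-1) = 14 + 51 = 65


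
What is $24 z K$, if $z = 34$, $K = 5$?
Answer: $4080$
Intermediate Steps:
$24 z K = 24 \cdot 34 \cdot 5 = 816 \cdot 5 = 4080$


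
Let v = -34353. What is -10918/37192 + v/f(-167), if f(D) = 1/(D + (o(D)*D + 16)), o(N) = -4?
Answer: -330274282055/18596 ≈ -1.7761e+7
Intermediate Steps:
f(D) = 1/(16 - 3*D) (f(D) = 1/(D + (-4*D + 16)) = 1/(D + (16 - 4*D)) = 1/(16 - 3*D))
-10918/37192 + v/f(-167) = -10918/37192 - 34353/(1/(16 - 3*(-167))) = -10918*1/37192 - 34353/(1/(16 + 501)) = -5459/18596 - 34353/(1/517) = -5459/18596 - 34353/1/517 = -5459/18596 - 34353*517 = -5459/18596 - 17760501 = -330274282055/18596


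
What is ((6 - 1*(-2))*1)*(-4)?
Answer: -32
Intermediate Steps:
((6 - 1*(-2))*1)*(-4) = ((6 + 2)*1)*(-4) = (8*1)*(-4) = 8*(-4) = -32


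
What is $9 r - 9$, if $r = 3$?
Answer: $18$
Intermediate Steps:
$9 r - 9 = 9 \cdot 3 - 9 = 27 - 9 = 18$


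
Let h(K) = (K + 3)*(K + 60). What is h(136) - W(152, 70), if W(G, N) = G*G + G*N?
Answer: -6500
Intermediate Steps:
W(G, N) = G² + G*N
h(K) = (3 + K)*(60 + K)
h(136) - W(152, 70) = (180 + 136² + 63*136) - 152*(152 + 70) = (180 + 18496 + 8568) - 152*222 = 27244 - 1*33744 = 27244 - 33744 = -6500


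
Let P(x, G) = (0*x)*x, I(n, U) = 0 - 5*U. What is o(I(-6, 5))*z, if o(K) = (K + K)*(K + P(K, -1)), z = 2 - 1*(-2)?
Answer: 5000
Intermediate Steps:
I(n, U) = -5*U
P(x, G) = 0 (P(x, G) = 0*x = 0)
z = 4 (z = 2 + 2 = 4)
o(K) = 2*K² (o(K) = (K + K)*(K + 0) = (2*K)*K = 2*K²)
o(I(-6, 5))*z = (2*(-5*5)²)*4 = (2*(-25)²)*4 = (2*625)*4 = 1250*4 = 5000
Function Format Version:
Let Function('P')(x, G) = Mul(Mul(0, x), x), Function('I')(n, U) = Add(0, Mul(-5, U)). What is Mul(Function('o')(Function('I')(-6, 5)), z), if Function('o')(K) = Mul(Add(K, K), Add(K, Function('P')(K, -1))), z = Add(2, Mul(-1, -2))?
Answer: 5000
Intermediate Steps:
Function('I')(n, U) = Mul(-5, U)
Function('P')(x, G) = 0 (Function('P')(x, G) = Mul(0, x) = 0)
z = 4 (z = Add(2, 2) = 4)
Function('o')(K) = Mul(2, Pow(K, 2)) (Function('o')(K) = Mul(Add(K, K), Add(K, 0)) = Mul(Mul(2, K), K) = Mul(2, Pow(K, 2)))
Mul(Function('o')(Function('I')(-6, 5)), z) = Mul(Mul(2, Pow(Mul(-5, 5), 2)), 4) = Mul(Mul(2, Pow(-25, 2)), 4) = Mul(Mul(2, 625), 4) = Mul(1250, 4) = 5000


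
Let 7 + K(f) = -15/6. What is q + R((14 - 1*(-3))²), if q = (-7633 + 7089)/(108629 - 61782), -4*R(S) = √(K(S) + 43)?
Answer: -544/46847 - √134/8 ≈ -1.4586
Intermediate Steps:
K(f) = -19/2 (K(f) = -7 - 15/6 = -7 - 15*⅙ = -7 - 5/2 = -19/2)
R(S) = -√134/8 (R(S) = -√(-19/2 + 43)/4 = -√134/8)
q = -544/46847 ≈ -0.011612
q + R((14 - 1*(-3))²) = -544/46847 - √134/8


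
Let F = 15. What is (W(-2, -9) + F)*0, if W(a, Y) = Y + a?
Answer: 0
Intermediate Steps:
(W(-2, -9) + F)*0 = ((-9 - 2) + 15)*0 = (-11 + 15)*0 = 4*0 = 0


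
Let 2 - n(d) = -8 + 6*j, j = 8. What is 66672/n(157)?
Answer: -33336/19 ≈ -1754.5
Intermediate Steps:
n(d) = -38 (n(d) = 2 - (-8 + 6*8) = 2 - (-8 + 48) = 2 - 1*40 = 2 - 40 = -38)
66672/n(157) = 66672/(-38) = 66672*(-1/38) = -33336/19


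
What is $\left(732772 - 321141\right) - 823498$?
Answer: $-411867$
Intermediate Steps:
$\left(732772 - 321141\right) - 823498 = 411631 - 823498 = -411867$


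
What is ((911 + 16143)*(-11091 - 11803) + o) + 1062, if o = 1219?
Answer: -390431995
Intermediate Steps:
((911 + 16143)*(-11091 - 11803) + o) + 1062 = ((911 + 16143)*(-11091 - 11803) + 1219) + 1062 = (17054*(-22894) + 1219) + 1062 = (-390434276 + 1219) + 1062 = -390433057 + 1062 = -390431995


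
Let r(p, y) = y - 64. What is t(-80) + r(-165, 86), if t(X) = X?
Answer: -58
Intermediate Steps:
r(p, y) = -64 + y
t(-80) + r(-165, 86) = -80 + (-64 + 86) = -80 + 22 = -58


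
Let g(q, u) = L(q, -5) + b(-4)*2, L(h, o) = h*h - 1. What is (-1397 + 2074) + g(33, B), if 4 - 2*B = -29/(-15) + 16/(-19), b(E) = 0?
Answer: 1765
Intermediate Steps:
L(h, o) = -1 + h² (L(h, o) = h² - 1 = -1 + h²)
B = 829/570 (B = 2 - (-29/(-15) + 16/(-19))/2 = 2 - (-29*(-1/15) + 16*(-1/19))/2 = 2 - (29/15 - 16/19)/2 = 2 - ½*311/285 = 2 - 311/570 = 829/570 ≈ 1.4544)
g(q, u) = -1 + q² (g(q, u) = (-1 + q²) + 0*2 = (-1 + q²) + 0 = -1 + q²)
(-1397 + 2074) + g(33, B) = (-1397 + 2074) + (-1 + 33²) = 677 + (-1 + 1089) = 677 + 1088 = 1765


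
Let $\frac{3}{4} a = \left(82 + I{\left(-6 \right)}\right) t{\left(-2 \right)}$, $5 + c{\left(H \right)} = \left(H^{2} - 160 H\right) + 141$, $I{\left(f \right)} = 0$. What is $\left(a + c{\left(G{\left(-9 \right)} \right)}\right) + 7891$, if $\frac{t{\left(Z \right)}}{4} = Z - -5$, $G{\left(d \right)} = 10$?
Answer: $7839$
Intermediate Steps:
$c{\left(H \right)} = 136 + H^{2} - 160 H$ ($c{\left(H \right)} = -5 + \left(\left(H^{2} - 160 H\right) + 141\right) = -5 + \left(141 + H^{2} - 160 H\right) = 136 + H^{2} - 160 H$)
$t{\left(Z \right)} = 20 + 4 Z$ ($t{\left(Z \right)} = 4 \left(Z - -5\right) = 4 \left(Z + 5\right) = 4 \left(5 + Z\right) = 20 + 4 Z$)
$a = 1312$ ($a = \frac{4 \left(82 + 0\right) \left(20 + 4 \left(-2\right)\right)}{3} = \frac{4 \cdot 82 \left(20 - 8\right)}{3} = \frac{4 \cdot 82 \cdot 12}{3} = \frac{4}{3} \cdot 984 = 1312$)
$\left(a + c{\left(G{\left(-9 \right)} \right)}\right) + 7891 = \left(1312 + \left(136 + 10^{2} - 1600\right)\right) + 7891 = \left(1312 + \left(136 + 100 - 1600\right)\right) + 7891 = \left(1312 - 1364\right) + 7891 = -52 + 7891 = 7839$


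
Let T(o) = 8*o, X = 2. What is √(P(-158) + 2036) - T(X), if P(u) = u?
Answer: -16 + √1878 ≈ 27.336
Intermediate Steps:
√(P(-158) + 2036) - T(X) = √(-158 + 2036) - 8*2 = √1878 - 1*16 = √1878 - 16 = -16 + √1878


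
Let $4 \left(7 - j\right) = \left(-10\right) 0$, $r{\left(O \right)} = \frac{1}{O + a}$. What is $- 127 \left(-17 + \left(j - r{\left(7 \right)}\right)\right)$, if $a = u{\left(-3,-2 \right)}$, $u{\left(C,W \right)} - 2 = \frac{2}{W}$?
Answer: $\frac{10287}{8} \approx 1285.9$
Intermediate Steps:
$u{\left(C,W \right)} = 2 + \frac{2}{W}$
$a = 1$ ($a = 2 + \frac{2}{-2} = 2 + 2 \left(- \frac{1}{2}\right) = 2 - 1 = 1$)
$r{\left(O \right)} = \frac{1}{1 + O}$ ($r{\left(O \right)} = \frac{1}{O + 1} = \frac{1}{1 + O}$)
$j = 7$ ($j = 7 - \frac{\left(-10\right) 0}{4} = 7 - 0 = 7 + 0 = 7$)
$- 127 \left(-17 + \left(j - r{\left(7 \right)}\right)\right) = - 127 \left(-17 + \left(7 - \frac{1}{1 + 7}\right)\right) = - 127 \left(-17 + \left(7 - \frac{1}{8}\right)\right) = - 127 \left(-17 + \frac{55}{8}\right) = \left(-127\right) \left(- \frac{81}{8}\right) = \frac{10287}{8}$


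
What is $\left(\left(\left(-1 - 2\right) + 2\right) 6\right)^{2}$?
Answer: $36$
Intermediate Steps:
$\left(\left(\left(-1 - 2\right) + 2\right) 6\right)^{2} = \left(\left(-3 + 2\right) 6\right)^{2} = \left(\left(-1\right) 6\right)^{2} = \left(-6\right)^{2} = 36$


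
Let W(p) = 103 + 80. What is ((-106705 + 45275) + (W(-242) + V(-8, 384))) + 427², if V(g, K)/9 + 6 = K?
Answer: 124484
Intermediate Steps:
W(p) = 183
V(g, K) = -54 + 9*K
((-106705 + 45275) + (W(-242) + V(-8, 384))) + 427² = ((-106705 + 45275) + (183 + (-54 + 9*384))) + 427² = (-61430 + (183 + (-54 + 3456))) + 182329 = (-61430 + (183 + 3402)) + 182329 = (-61430 + 3585) + 182329 = -57845 + 182329 = 124484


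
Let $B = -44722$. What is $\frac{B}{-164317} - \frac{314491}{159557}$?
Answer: $- \frac{44540509493}{26217927569} \approx -1.6989$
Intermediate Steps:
$\frac{B}{-164317} - \frac{314491}{159557} = - \frac{44722}{-164317} - \frac{314491}{159557} = \left(-44722\right) \left(- \frac{1}{164317}\right) - \frac{314491}{159557} = \frac{44722}{164317} - \frac{314491}{159557} = - \frac{44540509493}{26217927569}$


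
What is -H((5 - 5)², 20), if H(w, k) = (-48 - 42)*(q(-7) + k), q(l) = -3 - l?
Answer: 2160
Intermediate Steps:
H(w, k) = -360 - 90*k (H(w, k) = (-48 - 42)*((-3 - 1*(-7)) + k) = -90*((-3 + 7) + k) = -90*(4 + k) = -360 - 90*k)
-H((5 - 5)², 20) = -(-360 - 90*20) = -(-360 - 1800) = -1*(-2160) = 2160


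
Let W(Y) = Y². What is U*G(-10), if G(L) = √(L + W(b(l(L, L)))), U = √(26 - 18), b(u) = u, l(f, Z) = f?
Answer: 12*√5 ≈ 26.833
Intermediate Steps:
U = 2*√2 (U = √8 = 2*√2 ≈ 2.8284)
G(L) = √(L + L²)
U*G(-10) = (2*√2)*√(-10*(1 - 10)) = (2*√2)*√(-10*(-9)) = (2*√2)*√90 = (2*√2)*(3*√10) = 12*√5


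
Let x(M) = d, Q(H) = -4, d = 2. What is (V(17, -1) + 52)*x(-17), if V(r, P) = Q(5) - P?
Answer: 98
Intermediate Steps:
V(r, P) = -4 - P
x(M) = 2
(V(17, -1) + 52)*x(-17) = ((-4 - 1*(-1)) + 52)*2 = ((-4 + 1) + 52)*2 = (-3 + 52)*2 = 49*2 = 98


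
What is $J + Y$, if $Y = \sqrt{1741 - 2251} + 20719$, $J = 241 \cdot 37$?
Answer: $29636 + i \sqrt{510} \approx 29636.0 + 22.583 i$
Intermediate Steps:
$J = 8917$
$Y = 20719 + i \sqrt{510}$ ($Y = \sqrt{-510} + 20719 = i \sqrt{510} + 20719 = 20719 + i \sqrt{510} \approx 20719.0 + 22.583 i$)
$J + Y = 8917 + \left(20719 + i \sqrt{510}\right) = 29636 + i \sqrt{510}$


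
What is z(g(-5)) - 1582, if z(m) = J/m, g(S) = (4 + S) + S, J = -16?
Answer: -4738/3 ≈ -1579.3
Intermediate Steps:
g(S) = 4 + 2*S
z(m) = -16/m
z(g(-5)) - 1582 = -16/(4 + 2*(-5)) - 1582 = -16/(4 - 10) - 1582 = -16/(-6) - 1582 = -16*(-1/6) - 1582 = 8/3 - 1582 = -4738/3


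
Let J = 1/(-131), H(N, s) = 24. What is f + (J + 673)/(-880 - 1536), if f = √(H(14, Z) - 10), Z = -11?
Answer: -44081/158248 + √14 ≈ 3.4631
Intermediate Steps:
J = -1/131 ≈ -0.0076336
f = √14 (f = √(24 - 10) = √14 ≈ 3.7417)
f + (J + 673)/(-880 - 1536) = √14 + (-1/131 + 673)/(-880 - 1536) = √14 + (88162/131)/(-2416) = √14 + (88162/131)*(-1/2416) = √14 - 44081/158248 = -44081/158248 + √14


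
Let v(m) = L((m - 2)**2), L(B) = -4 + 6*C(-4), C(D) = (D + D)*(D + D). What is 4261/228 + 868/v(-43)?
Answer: 23909/1140 ≈ 20.973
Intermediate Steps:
C(D) = 4*D**2 (C(D) = (2*D)*(2*D) = 4*D**2)
L(B) = 380 (L(B) = -4 + 6*(4*(-4)**2) = -4 + 6*(4*16) = -4 + 6*64 = -4 + 384 = 380)
v(m) = 380
4261/228 + 868/v(-43) = 4261/228 + 868/380 = 4261*(1/228) + 868*(1/380) = 4261/228 + 217/95 = 23909/1140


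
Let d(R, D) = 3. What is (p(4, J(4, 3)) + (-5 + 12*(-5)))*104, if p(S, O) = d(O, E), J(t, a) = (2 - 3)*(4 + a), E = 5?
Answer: -6448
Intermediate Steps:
J(t, a) = -4 - a (J(t, a) = -(4 + a) = -4 - a)
p(S, O) = 3
(p(4, J(4, 3)) + (-5 + 12*(-5)))*104 = (3 + (-5 + 12*(-5)))*104 = (3 + (-5 - 60))*104 = (3 - 65)*104 = -62*104 = -6448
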